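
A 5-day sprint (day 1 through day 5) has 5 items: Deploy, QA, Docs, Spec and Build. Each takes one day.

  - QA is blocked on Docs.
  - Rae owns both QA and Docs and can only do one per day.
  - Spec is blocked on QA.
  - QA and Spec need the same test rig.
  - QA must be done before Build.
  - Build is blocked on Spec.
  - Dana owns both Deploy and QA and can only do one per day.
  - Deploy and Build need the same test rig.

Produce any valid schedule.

Docs in day 1, QA in day 2, Spec in day 3, Deploy in day 1, Build in day 4

Checking: QA(day 2) before Build(day 4); Spec(day 3) before Build(day 4); QA(day 2) before Spec(day 3); Docs(day 1) before QA(day 2); QA(day 2) != Docs(day 1); Deploy(day 1) != QA(day 2); QA(day 2) != Spec(day 3); Deploy(day 1) != Build(day 4).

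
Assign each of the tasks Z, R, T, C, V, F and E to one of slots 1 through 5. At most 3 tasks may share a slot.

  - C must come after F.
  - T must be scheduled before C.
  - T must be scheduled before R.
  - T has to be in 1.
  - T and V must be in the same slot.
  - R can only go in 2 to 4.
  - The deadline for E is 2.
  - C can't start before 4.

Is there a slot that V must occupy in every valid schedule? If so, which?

V must be in the same slot as T, which can't be after 1, so V is at most 1.
So V is pinned to 1.

1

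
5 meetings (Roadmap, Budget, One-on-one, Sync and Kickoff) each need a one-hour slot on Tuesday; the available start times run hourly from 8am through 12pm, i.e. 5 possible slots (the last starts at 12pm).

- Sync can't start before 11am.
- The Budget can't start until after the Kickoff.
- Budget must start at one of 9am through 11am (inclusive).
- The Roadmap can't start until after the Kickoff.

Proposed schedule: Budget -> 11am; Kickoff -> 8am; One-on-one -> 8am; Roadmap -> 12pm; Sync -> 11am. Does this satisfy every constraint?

Sync can't start before 11am — holds.
Budget must start at one of 9am through 11am (inclusive) — holds.
The Roadmap can't start until after the Kickoff — holds.
The Budget can't start until after the Kickoff — holds.

Yes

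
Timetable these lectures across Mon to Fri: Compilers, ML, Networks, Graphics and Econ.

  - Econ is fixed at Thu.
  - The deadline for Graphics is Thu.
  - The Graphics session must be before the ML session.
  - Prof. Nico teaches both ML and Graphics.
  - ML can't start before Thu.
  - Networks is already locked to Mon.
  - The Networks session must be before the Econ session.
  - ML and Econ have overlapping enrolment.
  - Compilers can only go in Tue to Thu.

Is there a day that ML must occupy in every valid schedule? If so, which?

Fri

ML's window is Thu–Fri.
Econ is fixed at Thu, and ML can't share a day with Econ.
So ML must be Fri.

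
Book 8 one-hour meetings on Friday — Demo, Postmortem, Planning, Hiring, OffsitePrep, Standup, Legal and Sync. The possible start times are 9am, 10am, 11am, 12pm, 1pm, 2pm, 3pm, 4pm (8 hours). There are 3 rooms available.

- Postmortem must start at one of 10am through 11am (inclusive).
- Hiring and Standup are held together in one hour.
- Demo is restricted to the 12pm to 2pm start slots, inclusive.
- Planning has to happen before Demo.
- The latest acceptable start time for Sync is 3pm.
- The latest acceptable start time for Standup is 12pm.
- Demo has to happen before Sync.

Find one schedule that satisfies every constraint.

Hiring in 9am, OffsitePrep in 10am, Legal in 10am, Sync in 1pm, Planning in 9am, Standup in 9am, Demo in 12pm, Postmortem in 10am

Checking: Demo(12pm) before Sync(1pm); Planning(9am) before Demo(12pm); Hiring = Standup = 9am; Postmortem=10am in [10am,11am]; Standup=9am in [9am,12pm]; Sync=1pm in [9am,3pm]; Demo=12pm in [12pm,2pm]; max 3 per hour (cap 3).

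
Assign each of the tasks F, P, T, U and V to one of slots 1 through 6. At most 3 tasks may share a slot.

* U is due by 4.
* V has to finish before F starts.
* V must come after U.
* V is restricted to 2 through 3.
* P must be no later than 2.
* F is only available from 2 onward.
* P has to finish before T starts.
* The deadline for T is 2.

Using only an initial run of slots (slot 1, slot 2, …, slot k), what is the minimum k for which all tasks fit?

The precedence chain requires at least 3 distinct slots.
With at most 3 per slot and 5 tasks, at least 2 slots are needed.
3 works (last occupied slot: 3): for example P -> 1; T -> 2; F -> 3; V -> 2; U -> 1.

3 slots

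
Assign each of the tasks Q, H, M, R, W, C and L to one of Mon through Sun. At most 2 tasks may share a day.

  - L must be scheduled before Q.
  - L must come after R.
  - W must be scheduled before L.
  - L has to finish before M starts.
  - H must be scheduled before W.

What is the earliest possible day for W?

Tue

Precedence pushes W to at least Tue; downstream work caps W at Fri.
W at Tue is achievable: R in Mon; H in Mon; L in Wed; M in Thu; C in Tue; W in Tue; Q in Thu.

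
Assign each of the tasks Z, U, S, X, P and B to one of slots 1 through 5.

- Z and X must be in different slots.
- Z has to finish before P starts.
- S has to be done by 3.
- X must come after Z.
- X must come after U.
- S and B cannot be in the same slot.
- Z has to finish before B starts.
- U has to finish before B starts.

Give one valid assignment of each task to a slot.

S in 1, B in 2, X in 2, Z in 1, P in 2, U in 1

Checking: Z(1) before P(2); U(1) before B(2); Z(1) before B(2); U(1) before X(2); Z(1) before X(2); S(1) != B(2); Z(1) != X(2); S=1 in [1,3].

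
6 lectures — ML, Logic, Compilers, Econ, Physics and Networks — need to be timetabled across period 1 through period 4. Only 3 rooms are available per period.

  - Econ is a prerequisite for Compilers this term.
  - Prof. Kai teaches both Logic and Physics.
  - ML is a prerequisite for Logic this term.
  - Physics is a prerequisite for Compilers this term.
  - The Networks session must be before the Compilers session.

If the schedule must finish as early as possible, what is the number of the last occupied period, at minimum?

3

The precedence chain requires at least 2 distinct periods.
With at most 3 per period and 6 lectures, at least 2 periods are needed.
Could 2 periods be enough, i.e. nothing placed later than period 2? No: Compilers must come after Physics (at period 1 or later) → {period 2}; Physics must come before Compilers (at period 2 or earlier) → {period 1}; Econ must come before Compilers (at period 2 or earlier) → {period 1}; Logic must come after ML (at period 1 or later) → {period 2}; ML must come before Logic (at period 2 or earlier) → {period 1}; Networks must come before Compilers (at period 2 or earlier) → {period 1}; that puts ML, Econ, Physics and Networks all in period 1 — more than 3 per period.
So 2 periods is not enough.
3 works (last occupied period: period 3): for example Physics -> period 1, ML -> period 2, Networks -> period 1, Logic -> period 3, Compilers -> period 2, Econ -> period 1.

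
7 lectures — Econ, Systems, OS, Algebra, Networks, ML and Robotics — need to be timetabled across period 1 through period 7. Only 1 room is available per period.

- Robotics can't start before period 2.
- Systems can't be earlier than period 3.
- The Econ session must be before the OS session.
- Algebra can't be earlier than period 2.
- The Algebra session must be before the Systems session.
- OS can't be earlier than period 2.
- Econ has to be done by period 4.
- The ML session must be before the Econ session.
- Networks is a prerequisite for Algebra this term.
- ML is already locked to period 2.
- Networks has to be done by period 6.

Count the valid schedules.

Splitting on Econ: it can be period 3 (12), period 4 (9). Listing each branch's schedules as (Systems, OS, Algebra, Networks, ML, Robotics) by period number:
Econ=period 3: (5,6,4,1,2,7) (5,7,4,1,2,6) (6,4,5,1,2,7) (6,5,4,1,2,7) (6,7,4,1,2,5) (6,7,5,1,2,4) (7,4,5,1,2,6) (7,4,6,1,2,5) (7,5,4,1,2,6) (7,5,6,1,2,4) (7,6,4,1,2,5) (7,6,5,1,2,4) — 12.
Econ=period 4: (5,6,3,1,2,7) (5,7,3,1,2,6) (6,5,3,1,2,7) (6,7,3,1,2,5) (6,7,5,1,2,3) (7,5,3,1,2,6) (7,5,6,1,2,3) (7,6,3,1,2,5) (7,6,5,1,2,3) — 9.
Summing: 12 + 9 = 21.

21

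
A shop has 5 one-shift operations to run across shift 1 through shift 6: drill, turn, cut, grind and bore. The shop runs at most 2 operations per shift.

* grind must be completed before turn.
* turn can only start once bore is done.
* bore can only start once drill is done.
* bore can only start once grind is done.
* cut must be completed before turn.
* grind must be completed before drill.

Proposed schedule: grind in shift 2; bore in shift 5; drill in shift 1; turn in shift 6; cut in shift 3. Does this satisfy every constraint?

grind must be completed before drill — violated.
The shop runs at most 2 operations per shift — holds.
turn can only start once bore is done — holds.
cut must be completed before turn — holds.
bore can only start once drill is done — holds.
bore can only start once grind is done — holds.
grind must be completed before turn — holds.

No — it violates: grind must be completed before drill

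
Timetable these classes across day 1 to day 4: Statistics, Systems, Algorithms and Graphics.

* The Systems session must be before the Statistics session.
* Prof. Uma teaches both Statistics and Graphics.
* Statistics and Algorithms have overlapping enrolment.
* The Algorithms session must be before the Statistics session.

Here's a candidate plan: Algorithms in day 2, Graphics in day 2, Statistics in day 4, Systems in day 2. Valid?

Valid

Prof. Uma teaches both Statistics and Graphics — holds.
The Algorithms session must be before the Statistics session — holds.
The Systems session must be before the Statistics session — holds.
Statistics and Algorithms have overlapping enrolment — holds.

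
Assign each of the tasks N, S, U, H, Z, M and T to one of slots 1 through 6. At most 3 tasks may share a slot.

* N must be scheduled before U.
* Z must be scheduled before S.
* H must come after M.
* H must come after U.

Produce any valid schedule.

S=2, Z=1, M=1, H=3, N=1, T=2, U=2

Checking: Z(1) before S(2); M(1) before H(3); U(2) before H(3); N(1) before U(2); max 3 per slot (cap 3).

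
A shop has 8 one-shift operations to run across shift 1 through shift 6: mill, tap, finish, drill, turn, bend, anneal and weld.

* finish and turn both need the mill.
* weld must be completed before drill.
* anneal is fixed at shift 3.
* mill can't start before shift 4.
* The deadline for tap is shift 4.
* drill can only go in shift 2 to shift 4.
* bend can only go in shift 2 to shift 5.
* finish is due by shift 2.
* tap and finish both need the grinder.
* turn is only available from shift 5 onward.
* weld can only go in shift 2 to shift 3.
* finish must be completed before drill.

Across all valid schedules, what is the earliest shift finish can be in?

Finish's own window allows nothing later than shift 2.
finish at shift 1 is achievable: mill -> shift 4, anneal -> shift 3, finish -> shift 1, tap -> shift 2, weld -> shift 2, drill -> shift 3, turn -> shift 5, bend -> shift 2.

shift 1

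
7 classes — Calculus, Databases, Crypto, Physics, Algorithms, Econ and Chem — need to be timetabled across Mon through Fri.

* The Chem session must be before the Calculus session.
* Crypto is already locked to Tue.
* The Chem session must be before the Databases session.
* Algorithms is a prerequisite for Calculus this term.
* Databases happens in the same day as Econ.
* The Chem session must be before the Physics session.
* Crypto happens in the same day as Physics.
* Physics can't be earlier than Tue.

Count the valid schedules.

Splitting on Calculus: it can be Tue (4), Wed (8), Thu (12), Fri (16). Listing each branch's schedules as (Databases, Crypto, Physics, Algorithms, Econ, Chem):
Calculus=Tue: (Tue,Tue,Tue,Mon,Tue,Mon) (Wed,Tue,Tue,Mon,Wed,Mon) (Thu,Tue,Tue,Mon,Thu,Mon) (Fri,Tue,Tue,Mon,Fri,Mon) — 4.
Calculus=Wed: (Tue,Tue,Tue,Mon,Tue,Mon) (Tue,Tue,Tue,Tue,Tue,Mon) (Wed,Tue,Tue,Mon,Wed,Mon) (Wed,Tue,Tue,Tue,Wed,Mon) (Thu,Tue,Tue,Mon,Thu,Mon) (Thu,Tue,Tue,Tue,Thu,Mon) (Fri,Tue,Tue,Mon,Fri,Mon) (Fri,Tue,Tue,Tue,Fri,Mon) — 8.
Calculus=Thu: (Tue,Tue,Tue,Mon,Tue,Mon) (Tue,Tue,Tue,Tue,Tue,Mon) (Tue,Tue,Tue,Wed,Tue,Mon) (Wed,Tue,Tue,Mon,Wed,Mon) (Wed,Tue,Tue,Tue,Wed,Mon) (Wed,Tue,Tue,Wed,Wed,Mon) (Thu,Tue,Tue,Mon,Thu,Mon) (Thu,Tue,Tue,Tue,Thu,Mon) (Thu,Tue,Tue,Wed,Thu,Mon) (Fri,Tue,Tue,Mon,Fri,Mon) (Fri,Tue,Tue,Tue,Fri,Mon) (Fri,Tue,Tue,Wed,Fri,Mon) — 12.
Calculus=Fri: (Tue,Tue,Tue,Mon,Tue,Mon) (Tue,Tue,Tue,Tue,Tue,Mon) (Tue,Tue,Tue,Wed,Tue,Mon) (Tue,Tue,Tue,Thu,Tue,Mon) (Wed,Tue,Tue,Mon,Wed,Mon) (Wed,Tue,Tue,Tue,Wed,Mon) (Wed,Tue,Tue,Wed,Wed,Mon) (Wed,Tue,Tue,Thu,Wed,Mon) (Thu,Tue,Tue,Mon,Thu,Mon) (Thu,Tue,Tue,Tue,Thu,Mon) (Thu,Tue,Tue,Wed,Thu,Mon) (Thu,Tue,Tue,Thu,Thu,Mon) (Fri,Tue,Tue,Mon,Fri,Mon) (Fri,Tue,Tue,Tue,Fri,Mon) (Fri,Tue,Tue,Wed,Fri,Mon) (Fri,Tue,Tue,Thu,Fri,Mon) — 16.
Summing: 4 + 8 + 12 + 16 = 40.

40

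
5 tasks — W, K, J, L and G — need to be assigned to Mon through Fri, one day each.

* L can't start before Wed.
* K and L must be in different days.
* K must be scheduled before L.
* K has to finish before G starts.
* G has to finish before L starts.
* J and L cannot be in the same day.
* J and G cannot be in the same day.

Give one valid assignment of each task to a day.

W -> Mon, J -> Mon, K -> Mon, G -> Tue, L -> Wed

Checking: G(Tue) before L(Wed); K(Mon) before L(Wed); K(Mon) before G(Tue); K(Mon) != L(Wed); J(Mon) != G(Tue); J(Mon) != L(Wed); L=Wed in [Wed,Fri].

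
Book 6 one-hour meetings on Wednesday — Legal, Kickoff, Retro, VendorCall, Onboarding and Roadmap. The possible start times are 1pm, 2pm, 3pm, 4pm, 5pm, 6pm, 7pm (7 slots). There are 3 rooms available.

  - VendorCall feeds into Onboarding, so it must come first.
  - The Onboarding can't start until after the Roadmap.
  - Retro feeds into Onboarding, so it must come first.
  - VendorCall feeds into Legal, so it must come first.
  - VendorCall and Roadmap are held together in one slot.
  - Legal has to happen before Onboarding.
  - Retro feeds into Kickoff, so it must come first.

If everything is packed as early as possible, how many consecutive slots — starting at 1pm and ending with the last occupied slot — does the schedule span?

3

The precedence chain requires at least 3 distinct slots.
With at most 3 per slot and 6 meetings, at least 2 slots are needed.
3 works (last occupied slot: 3pm): for example Roadmap -> 1pm, VendorCall -> 1pm, Retro -> 1pm, Kickoff -> 2pm, Onboarding -> 3pm, Legal -> 2pm.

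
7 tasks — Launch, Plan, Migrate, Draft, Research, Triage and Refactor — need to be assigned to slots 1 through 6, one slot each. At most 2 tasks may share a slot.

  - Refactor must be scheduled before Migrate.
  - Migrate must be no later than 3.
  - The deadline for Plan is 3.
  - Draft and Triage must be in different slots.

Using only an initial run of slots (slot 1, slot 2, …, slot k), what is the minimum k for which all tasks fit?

4

The precedence chain requires at least 2 distinct slots.
With at most 2 per slot and 7 tasks, at least 4 slots are needed.
4 works (last occupied slot: 4): for example Triage in 4; Migrate in 2; Launch in 2; Research in 3; Draft in 3; Refactor in 1; Plan in 1.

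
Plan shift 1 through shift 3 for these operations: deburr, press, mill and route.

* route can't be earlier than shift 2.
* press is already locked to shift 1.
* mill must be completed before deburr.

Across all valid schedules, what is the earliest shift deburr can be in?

shift 2

Precedence pushes deburr to at least shift 2.
deburr at shift 2 is achievable: press=shift 1, deburr=shift 2, route=shift 2, mill=shift 1.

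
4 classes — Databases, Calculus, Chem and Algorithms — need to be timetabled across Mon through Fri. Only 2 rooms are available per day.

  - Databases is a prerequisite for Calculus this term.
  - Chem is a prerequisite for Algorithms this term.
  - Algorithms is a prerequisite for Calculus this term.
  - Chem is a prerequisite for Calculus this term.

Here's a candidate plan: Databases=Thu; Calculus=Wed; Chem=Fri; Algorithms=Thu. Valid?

Databases is a prerequisite for Calculus this term — violated.
Algorithms is a prerequisite for Calculus this term — violated.
Chem is a prerequisite for Algorithms this term — violated.
Only 2 rooms are available per day — holds.
Chem is a prerequisite for Calculus this term — violated.

No. Chem is a prerequisite for Calculus this term is not satisfied.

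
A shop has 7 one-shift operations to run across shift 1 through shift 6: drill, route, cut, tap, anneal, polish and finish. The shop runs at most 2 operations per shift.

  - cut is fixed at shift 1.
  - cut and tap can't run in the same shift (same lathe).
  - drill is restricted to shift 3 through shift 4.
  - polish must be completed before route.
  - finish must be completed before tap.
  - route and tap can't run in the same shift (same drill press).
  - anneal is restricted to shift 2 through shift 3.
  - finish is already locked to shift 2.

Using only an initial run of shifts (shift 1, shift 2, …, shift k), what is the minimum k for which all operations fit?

The precedence chain requires at least 2 distinct shifts.
With at most 2 per shift and 7 operations, at least 4 shifts are needed.
drill can't be placed before shift 3, so the schedule must run through at least shift 3.
4 works (last occupied shift: shift 4): for example route -> shift 3, anneal -> shift 2, polish -> shift 1, cut -> shift 1, tap -> shift 4, drill -> shift 3, finish -> shift 2.

4 shifts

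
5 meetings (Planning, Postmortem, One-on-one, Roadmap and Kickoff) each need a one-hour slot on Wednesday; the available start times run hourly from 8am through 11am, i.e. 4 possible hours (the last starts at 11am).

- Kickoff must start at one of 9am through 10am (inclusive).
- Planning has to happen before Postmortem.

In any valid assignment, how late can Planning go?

10am

Downstream work caps Planning at 10am.
Planning at 10am is achievable: Kickoff in 9am; Planning in 10am; One-on-one in 8am; Postmortem in 11am; Roadmap in 8am.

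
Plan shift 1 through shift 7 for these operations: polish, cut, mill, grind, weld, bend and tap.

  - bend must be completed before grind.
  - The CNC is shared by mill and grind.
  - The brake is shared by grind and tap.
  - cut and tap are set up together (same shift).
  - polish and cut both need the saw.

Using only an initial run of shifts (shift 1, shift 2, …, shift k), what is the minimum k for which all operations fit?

The precedence chain requires at least 2 distinct shifts.
2 works (last occupied shift: shift 2): for example polish in shift 2; bend in shift 1; cut in shift 1; mill in shift 1; weld in shift 1; grind in shift 2; tap in shift 1.

2 shifts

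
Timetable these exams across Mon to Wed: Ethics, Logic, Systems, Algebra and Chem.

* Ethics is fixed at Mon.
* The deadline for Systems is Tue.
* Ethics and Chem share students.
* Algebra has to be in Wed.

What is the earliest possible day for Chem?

Tue

Chem at Tue is achievable: Algebra -> Wed; Chem -> Tue; Systems -> Mon; Ethics -> Mon; Logic -> Mon.
Nothing earlier works — the conflict constraints rule out every day before Tue.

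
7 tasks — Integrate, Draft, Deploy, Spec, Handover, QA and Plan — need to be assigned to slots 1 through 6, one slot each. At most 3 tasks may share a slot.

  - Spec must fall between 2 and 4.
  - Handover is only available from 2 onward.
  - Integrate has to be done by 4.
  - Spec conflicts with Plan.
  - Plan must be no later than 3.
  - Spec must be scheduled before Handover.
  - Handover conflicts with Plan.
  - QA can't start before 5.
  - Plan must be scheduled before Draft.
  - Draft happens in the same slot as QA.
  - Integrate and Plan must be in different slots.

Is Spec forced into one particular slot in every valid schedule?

No

Spec can be 2 (e.g. Spec -> 2, Handover -> 3, Plan -> 1, Deploy -> 1, QA -> 5, Integrate -> 2, Draft -> 5) or 3 (e.g. Handover=4, Draft=5, Integrate=2, Plan=1, Spec=3, QA=5, Deploy=1).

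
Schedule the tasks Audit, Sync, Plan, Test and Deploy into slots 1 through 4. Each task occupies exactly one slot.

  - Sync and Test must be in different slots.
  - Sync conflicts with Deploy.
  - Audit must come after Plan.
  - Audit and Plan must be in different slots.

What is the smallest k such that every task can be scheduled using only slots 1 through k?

2

The precedence chain requires at least 2 distinct slots.
2 works (last occupied slot: 2): for example Audit=2, Deploy=2, Test=2, Sync=1, Plan=1.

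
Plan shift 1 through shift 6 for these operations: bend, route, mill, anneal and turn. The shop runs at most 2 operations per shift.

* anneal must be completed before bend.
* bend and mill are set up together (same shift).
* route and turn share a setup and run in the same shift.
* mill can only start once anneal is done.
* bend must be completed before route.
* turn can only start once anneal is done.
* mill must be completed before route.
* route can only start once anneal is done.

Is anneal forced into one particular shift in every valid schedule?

anneal can be shift 1 (e.g. mill -> shift 2, turn -> shift 3, route -> shift 3, anneal -> shift 1, bend -> shift 2) or shift 2 (e.g. anneal -> shift 2; bend -> shift 3; turn -> shift 4; mill -> shift 3; route -> shift 4).

No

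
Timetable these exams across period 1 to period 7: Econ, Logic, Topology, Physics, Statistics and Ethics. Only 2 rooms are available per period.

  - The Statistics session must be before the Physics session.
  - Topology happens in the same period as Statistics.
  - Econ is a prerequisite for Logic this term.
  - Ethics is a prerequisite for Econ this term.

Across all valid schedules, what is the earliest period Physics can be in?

period 2

Precedence pushes Physics to at least period 2.
Physics at period 2 is achievable: Ethics -> period 2; Topology -> period 1; Statistics -> period 1; Econ -> period 3; Physics -> period 2; Logic -> period 4.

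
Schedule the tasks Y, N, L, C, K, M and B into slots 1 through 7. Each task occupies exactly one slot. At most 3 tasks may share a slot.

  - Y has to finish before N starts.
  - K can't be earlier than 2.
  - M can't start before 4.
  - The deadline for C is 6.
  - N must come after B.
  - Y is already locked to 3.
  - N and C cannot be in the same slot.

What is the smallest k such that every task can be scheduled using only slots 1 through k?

4 slots

The precedence chain requires at least 2 distinct slots.
With at most 3 per slot and 7 tasks, at least 3 slots are needed.
M can't be placed before 4, so the schedule must run through at least slot 4.
4 works (last occupied slot: 4): for example N=4; C=1; M=4; Y=3; L=1; B=1; K=2.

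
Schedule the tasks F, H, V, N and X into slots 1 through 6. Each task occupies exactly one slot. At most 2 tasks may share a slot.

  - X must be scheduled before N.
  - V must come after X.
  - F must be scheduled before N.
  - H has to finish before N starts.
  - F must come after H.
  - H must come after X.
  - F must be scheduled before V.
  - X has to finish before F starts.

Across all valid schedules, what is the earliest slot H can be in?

Precedence pushes H to at least 2; downstream work caps H at 4.
H at 2 is achievable: N -> 4; H -> 2; X -> 1; F -> 3; V -> 4.

2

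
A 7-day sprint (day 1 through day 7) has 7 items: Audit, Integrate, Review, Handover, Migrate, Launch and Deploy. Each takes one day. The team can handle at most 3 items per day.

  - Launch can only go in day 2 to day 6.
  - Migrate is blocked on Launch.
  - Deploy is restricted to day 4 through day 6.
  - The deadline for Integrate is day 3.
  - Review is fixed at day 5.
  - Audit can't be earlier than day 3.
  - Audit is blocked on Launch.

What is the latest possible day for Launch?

day 6

Launch is available from day 2; Launch's own window allows nothing later than day 6.
Launch at day 6 is achievable: Launch -> day 6, Integrate -> day 1, Review -> day 5, Audit -> day 7, Migrate -> day 7, Deploy -> day 4, Handover -> day 1.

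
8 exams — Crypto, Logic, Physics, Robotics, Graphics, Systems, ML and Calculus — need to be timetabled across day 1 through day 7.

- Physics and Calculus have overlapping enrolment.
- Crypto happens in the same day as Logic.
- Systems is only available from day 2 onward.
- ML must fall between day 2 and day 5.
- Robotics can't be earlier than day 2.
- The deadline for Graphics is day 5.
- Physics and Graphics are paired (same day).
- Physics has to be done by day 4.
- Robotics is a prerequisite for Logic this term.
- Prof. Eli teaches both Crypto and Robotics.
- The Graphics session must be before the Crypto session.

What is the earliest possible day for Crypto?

Crypto must be in the same day as Logic, which can't be before day 3, so Crypto is at least day 3.
Crypto at day 3 is achievable: ML=day 2, Physics=day 1, Systems=day 2, Graphics=day 1, Calculus=day 2, Robotics=day 2, Logic=day 3, Crypto=day 3.

day 3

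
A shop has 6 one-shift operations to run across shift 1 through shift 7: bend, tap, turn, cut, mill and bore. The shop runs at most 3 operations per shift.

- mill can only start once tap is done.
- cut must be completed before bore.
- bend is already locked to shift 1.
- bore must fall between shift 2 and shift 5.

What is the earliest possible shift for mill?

Precedence pushes mill to at least shift 2.
mill at shift 2 is achievable: bend -> shift 1, mill -> shift 2, cut -> shift 1, bore -> shift 2, tap -> shift 1, turn -> shift 2.

shift 2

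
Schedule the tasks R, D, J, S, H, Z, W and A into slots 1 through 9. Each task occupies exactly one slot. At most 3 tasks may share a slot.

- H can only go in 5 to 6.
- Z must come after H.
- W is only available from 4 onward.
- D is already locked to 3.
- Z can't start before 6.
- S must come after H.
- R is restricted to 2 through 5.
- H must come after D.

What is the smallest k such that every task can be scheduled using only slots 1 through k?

6 slots

The precedence chain requires at least 3 distinct slots.
With at most 3 per slot and 8 tasks, at least 3 slots are needed.
Z can't be placed before 6, so the schedule must run through at least slot 6.
6 works (last occupied slot: 6): for example D=3, A=1, Z=6, R=2, W=4, H=5, J=1, S=6.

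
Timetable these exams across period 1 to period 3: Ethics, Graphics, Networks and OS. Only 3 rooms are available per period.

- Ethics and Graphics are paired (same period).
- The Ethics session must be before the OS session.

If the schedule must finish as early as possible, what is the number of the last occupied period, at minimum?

2

The precedence chain requires at least 2 distinct periods.
With at most 3 per period and 4 exams, at least 2 periods are needed.
2 works (last occupied period: period 2): for example Graphics in period 1; Ethics in period 1; OS in period 2; Networks in period 1.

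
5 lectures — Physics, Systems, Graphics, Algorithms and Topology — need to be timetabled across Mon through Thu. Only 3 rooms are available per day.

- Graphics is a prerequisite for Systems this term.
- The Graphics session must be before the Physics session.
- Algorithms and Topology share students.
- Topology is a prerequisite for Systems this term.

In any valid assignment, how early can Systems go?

Precedence pushes Systems to at least Tue.
Systems at Tue is achievable: Systems=Tue; Topology=Mon; Algorithms=Tue; Physics=Tue; Graphics=Mon.

Tue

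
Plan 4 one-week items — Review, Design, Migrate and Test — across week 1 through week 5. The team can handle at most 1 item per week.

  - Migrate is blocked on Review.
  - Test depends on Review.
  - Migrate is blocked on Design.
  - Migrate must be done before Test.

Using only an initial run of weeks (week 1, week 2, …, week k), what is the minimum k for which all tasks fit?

The precedence chain requires at least 3 distinct weeks.
With at most 1 per week and 4 tasks, at least 4 weeks are needed.
4 works (last occupied week: week 4): for example Design=week 2, Test=week 4, Review=week 1, Migrate=week 3.

4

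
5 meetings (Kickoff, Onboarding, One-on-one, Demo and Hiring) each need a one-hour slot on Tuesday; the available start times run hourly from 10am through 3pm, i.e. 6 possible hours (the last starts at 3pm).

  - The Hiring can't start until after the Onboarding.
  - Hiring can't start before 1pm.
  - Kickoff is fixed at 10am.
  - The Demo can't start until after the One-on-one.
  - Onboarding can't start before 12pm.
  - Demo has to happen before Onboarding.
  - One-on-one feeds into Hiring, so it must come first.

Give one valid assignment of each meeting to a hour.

Onboarding=12pm; One-on-one=10am; Kickoff=10am; Demo=11am; Hiring=1pm

Checking: Demo(11am) before Onboarding(12pm); Onboarding(12pm) before Hiring(1pm); One-on-one(10am) before Hiring(1pm); One-on-one(10am) before Demo(11am); Onboarding=12pm in [12pm,3pm]; Kickoff=10am in [10am,10am]; Hiring=1pm in [1pm,3pm].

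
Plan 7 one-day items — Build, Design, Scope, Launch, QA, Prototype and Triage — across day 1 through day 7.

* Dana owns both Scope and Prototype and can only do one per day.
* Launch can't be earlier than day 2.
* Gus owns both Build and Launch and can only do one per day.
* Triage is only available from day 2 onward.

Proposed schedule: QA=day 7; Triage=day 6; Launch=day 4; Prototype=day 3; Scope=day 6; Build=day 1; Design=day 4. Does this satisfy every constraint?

Triage is only available from day 2 onward — holds.
Gus owns both Build and Launch and can only do one per day — holds.
Launch can't be earlier than day 2 — holds.
Dana owns both Scope and Prototype and can only do one per day — holds.

Yes, all constraints hold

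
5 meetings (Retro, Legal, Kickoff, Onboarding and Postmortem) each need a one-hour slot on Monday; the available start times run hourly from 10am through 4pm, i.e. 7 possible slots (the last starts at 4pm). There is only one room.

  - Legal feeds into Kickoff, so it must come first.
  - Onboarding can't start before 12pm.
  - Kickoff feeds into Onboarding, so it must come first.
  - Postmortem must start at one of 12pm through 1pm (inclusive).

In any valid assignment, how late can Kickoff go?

Precedence pushes Kickoff to at least 11am; downstream work caps Kickoff at 3pm.
Kickoff at 3pm is achievable: Postmortem -> 12pm; Retro -> 11am; Legal -> 10am; Onboarding -> 4pm; Kickoff -> 3pm.

3pm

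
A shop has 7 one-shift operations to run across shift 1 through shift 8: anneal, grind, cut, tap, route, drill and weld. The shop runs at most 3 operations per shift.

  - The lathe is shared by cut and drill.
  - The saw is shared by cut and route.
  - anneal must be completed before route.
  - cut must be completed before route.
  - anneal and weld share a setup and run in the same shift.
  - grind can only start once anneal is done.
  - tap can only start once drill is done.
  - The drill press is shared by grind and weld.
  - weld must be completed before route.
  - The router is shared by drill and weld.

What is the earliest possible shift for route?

shift 2

Precedence pushes route to at least shift 2.
route at shift 2 is achievable: tap=shift 3; grind=shift 2; weld=shift 1; cut=shift 1; route=shift 2; anneal=shift 1; drill=shift 2.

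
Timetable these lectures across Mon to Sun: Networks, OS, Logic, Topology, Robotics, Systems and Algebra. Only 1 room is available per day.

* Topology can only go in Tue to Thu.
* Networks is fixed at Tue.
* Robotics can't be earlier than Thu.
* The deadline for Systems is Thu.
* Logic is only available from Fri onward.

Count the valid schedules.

Splitting on Logic: it can be Fri (18), Sat (18), Sun (18). Listing each branch's schedules as (Networks, OS, Topology, Robotics, Systems, Algebra):
Logic=Fri: (Tue,Mon,Wed,Sat,Thu,Sun) (Tue,Mon,Wed,Sun,Thu,Sat) (Tue,Mon,Thu,Sat,Wed,Sun) (Tue,Mon,Thu,Sun,Wed,Sat) (Tue,Wed,Thu,Sat,Mon,Sun) (Tue,Wed,Thu,Sun,Mon,Sat) (Tue,Thu,Wed,Sat,Mon,Sun) (Tue,Thu,Wed,Sun,Mon,Sat) (Tue,Sat,Wed,Thu,Mon,Sun) (Tue,Sat,Wed,Sun,Mon,Thu) (Tue,Sat,Wed,Sun,Thu,Mon) (Tue,Sat,Thu,Sun,Mon,Wed) (Tue,Sat,Thu,Sun,Wed,Mon) (Tue,Sun,Wed,Thu,Mon,Sat) (Tue,Sun,Wed,Sat,Mon,Thu) (Tue,Sun,Wed,Sat,Thu,Mon) (Tue,Sun,Thu,Sat,Mon,Wed) (Tue,Sun,Thu,Sat,Wed,Mon) — 18.
Logic=Sat: (Tue,Mon,Wed,Fri,Thu,Sun) (Tue,Mon,Wed,Sun,Thu,Fri) (Tue,Mon,Thu,Fri,Wed,Sun) (Tue,Mon,Thu,Sun,Wed,Fri) (Tue,Wed,Thu,Fri,Mon,Sun) (Tue,Wed,Thu,Sun,Mon,Fri) (Tue,Thu,Wed,Fri,Mon,Sun) (Tue,Thu,Wed,Sun,Mon,Fri) (Tue,Fri,Wed,Thu,Mon,Sun) (Tue,Fri,Wed,Sun,Mon,Thu) (Tue,Fri,Wed,Sun,Thu,Mon) (Tue,Fri,Thu,Sun,Mon,Wed) (Tue,Fri,Thu,Sun,Wed,Mon) (Tue,Sun,Wed,Thu,Mon,Fri) (Tue,Sun,Wed,Fri,Mon,Thu) (Tue,Sun,Wed,Fri,Thu,Mon) (Tue,Sun,Thu,Fri,Mon,Wed) (Tue,Sun,Thu,Fri,Wed,Mon) — 18.
Logic=Sun: (Tue,Mon,Wed,Fri,Thu,Sat) (Tue,Mon,Wed,Sat,Thu,Fri) (Tue,Mon,Thu,Fri,Wed,Sat) (Tue,Mon,Thu,Sat,Wed,Fri) (Tue,Wed,Thu,Fri,Mon,Sat) (Tue,Wed,Thu,Sat,Mon,Fri) (Tue,Thu,Wed,Fri,Mon,Sat) (Tue,Thu,Wed,Sat,Mon,Fri) (Tue,Fri,Wed,Thu,Mon,Sat) (Tue,Fri,Wed,Sat,Mon,Thu) (Tue,Fri,Wed,Sat,Thu,Mon) (Tue,Fri,Thu,Sat,Mon,Wed) (Tue,Fri,Thu,Sat,Wed,Mon) (Tue,Sat,Wed,Thu,Mon,Fri) (Tue,Sat,Wed,Fri,Mon,Thu) (Tue,Sat,Wed,Fri,Thu,Mon) (Tue,Sat,Thu,Fri,Mon,Wed) (Tue,Sat,Thu,Fri,Wed,Mon) — 18.
Summing: 18 + 18 + 18 = 54.

54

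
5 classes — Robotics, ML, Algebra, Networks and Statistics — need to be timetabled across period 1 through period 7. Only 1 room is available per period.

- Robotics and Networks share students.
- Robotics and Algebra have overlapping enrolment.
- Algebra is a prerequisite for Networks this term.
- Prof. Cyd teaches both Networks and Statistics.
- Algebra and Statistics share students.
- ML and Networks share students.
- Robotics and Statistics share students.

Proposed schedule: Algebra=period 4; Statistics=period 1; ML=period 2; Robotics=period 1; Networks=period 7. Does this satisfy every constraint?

No. Robotics and Statistics share students is not satisfied.

Robotics and Statistics share students — violated.
Prof. Cyd teaches both Networks and Statistics — holds.
Algebra and Statistics share students — holds.
Only 1 room is available per period — violated.
Algebra is a prerequisite for Networks this term — holds.
Robotics and Networks share students — holds.
Robotics and Algebra have overlapping enrolment — holds.
ML and Networks share students — holds.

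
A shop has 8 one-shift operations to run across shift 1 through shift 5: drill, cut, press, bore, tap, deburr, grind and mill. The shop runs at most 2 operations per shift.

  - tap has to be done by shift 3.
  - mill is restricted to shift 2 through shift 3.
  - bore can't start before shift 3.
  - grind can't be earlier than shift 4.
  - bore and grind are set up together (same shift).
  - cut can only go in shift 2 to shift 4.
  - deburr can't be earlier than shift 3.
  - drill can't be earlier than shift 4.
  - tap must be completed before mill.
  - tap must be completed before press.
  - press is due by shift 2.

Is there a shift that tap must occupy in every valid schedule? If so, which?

Tap's own window allows nothing later than shift 3; downstream work caps tap at shift 1.
So tap is pinned to shift 1.

shift 1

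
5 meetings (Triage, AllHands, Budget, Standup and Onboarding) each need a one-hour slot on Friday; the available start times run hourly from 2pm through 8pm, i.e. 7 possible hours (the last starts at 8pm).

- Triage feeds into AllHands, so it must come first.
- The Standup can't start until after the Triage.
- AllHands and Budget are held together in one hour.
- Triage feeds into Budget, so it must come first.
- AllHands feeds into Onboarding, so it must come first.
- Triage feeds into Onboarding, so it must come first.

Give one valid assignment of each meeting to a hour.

Onboarding=4pm, Budget=3pm, Standup=3pm, AllHands=3pm, Triage=2pm

Checking: Triage(2pm) before AllHands(3pm); AllHands(3pm) before Onboarding(4pm); Triage(2pm) before Budget(3pm); Triage(2pm) before Onboarding(4pm); Triage(2pm) before Standup(3pm); AllHands = Budget = 3pm.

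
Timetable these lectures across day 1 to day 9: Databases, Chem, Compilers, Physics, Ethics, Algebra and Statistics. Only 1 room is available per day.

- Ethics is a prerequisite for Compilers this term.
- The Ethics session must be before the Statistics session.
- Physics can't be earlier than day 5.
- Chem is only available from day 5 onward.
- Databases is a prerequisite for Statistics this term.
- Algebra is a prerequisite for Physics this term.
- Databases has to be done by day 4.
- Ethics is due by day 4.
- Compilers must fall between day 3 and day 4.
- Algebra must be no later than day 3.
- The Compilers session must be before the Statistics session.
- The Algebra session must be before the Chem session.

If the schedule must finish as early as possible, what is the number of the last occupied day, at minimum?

The precedence chain requires at least 3 distinct days.
With at most 1 per day and 7 lectures, at least 7 days are needed.
Chem can't be placed before day 5, so the schedule must run through at least day 5.
7 works (last occupied day: day 7): for example Chem -> day 5; Physics -> day 6; Ethics -> day 2; Statistics -> day 7; Algebra -> day 1; Compilers -> day 3; Databases -> day 4.

7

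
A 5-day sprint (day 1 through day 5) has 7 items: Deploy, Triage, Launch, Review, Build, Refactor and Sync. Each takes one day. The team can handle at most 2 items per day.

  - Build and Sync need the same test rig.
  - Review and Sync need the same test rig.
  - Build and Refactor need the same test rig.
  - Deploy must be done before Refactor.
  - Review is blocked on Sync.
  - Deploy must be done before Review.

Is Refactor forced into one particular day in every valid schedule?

No

Refactor can be day 2 (e.g. Launch=day 3; Review=day 2; Sync=day 1; Build=day 4; Refactor=day 2; Triage=day 3; Deploy=day 1) or day 3 (e.g. Sync -> day 1, Deploy -> day 1, Refactor -> day 3, Review -> day 2, Launch -> day 3, Triage -> day 2, Build -> day 4).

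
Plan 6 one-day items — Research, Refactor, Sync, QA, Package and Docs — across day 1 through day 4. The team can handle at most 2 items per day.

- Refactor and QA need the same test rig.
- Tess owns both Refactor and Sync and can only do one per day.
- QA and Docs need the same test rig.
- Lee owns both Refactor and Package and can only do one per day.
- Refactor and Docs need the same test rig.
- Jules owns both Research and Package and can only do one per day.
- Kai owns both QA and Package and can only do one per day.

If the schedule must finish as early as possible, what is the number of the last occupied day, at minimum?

3

With at most 2 per day and 6 work items, at least 3 days are needed.
3 works (last occupied day: day 3): for example Docs in day 3; Research in day 1; Sync in day 2; QA in day 2; Package in day 3; Refactor in day 1.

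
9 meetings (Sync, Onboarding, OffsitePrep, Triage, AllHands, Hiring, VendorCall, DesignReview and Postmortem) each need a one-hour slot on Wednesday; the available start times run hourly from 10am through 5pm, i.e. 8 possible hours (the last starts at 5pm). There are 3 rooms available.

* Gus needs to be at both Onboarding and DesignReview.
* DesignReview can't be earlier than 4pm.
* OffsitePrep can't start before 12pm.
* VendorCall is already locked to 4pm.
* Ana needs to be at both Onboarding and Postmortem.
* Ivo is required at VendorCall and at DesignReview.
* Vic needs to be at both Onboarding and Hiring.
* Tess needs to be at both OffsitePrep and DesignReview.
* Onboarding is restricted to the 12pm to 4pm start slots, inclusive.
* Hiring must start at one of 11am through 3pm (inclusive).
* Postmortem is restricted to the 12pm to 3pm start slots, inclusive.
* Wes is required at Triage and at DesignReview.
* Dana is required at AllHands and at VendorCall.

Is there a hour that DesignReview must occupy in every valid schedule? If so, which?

DesignReview's window is 4pm–5pm.
VendorCall is fixed at 4pm, and DesignReview can't share a hour with VendorCall.
So DesignReview must be 5pm.

5pm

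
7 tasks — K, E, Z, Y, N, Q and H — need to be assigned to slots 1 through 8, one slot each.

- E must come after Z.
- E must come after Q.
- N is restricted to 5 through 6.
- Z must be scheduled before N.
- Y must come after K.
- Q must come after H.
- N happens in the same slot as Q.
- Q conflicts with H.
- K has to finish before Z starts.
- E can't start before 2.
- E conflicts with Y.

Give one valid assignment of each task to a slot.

Z=2; N=5; Y=2; K=1; H=1; Q=5; E=6

Checking: Z(2) before N(5); K(1) before Y(2); H(1) before Q(5); Z(2) before E(6); K(1) before Z(2); Q(5) before E(6); Q(5) != H(1); E(6) != Y(2); N = Q = 5; N=5 in [5,6]; E=6 in [2,8].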